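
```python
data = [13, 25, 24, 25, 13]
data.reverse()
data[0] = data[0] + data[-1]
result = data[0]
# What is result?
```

Answer: 26

Derivation:
Trace (tracking result):
data = [13, 25, 24, 25, 13]  # -> data = [13, 25, 24, 25, 13]
data.reverse()  # -> data = [13, 25, 24, 25, 13]
data[0] = data[0] + data[-1]  # -> data = [26, 25, 24, 25, 13]
result = data[0]  # -> result = 26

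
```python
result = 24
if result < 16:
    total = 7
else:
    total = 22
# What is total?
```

Trace (tracking total):
result = 24  # -> result = 24
if result < 16:  # condition is False
else:
    total = 22  # -> total = 22

Answer: 22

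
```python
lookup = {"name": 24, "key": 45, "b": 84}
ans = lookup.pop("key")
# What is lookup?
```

Trace (tracking lookup):
lookup = {'name': 24, 'key': 45, 'b': 84}  # -> lookup = {'name': 24, 'key': 45, 'b': 84}
ans = lookup.pop('key')  # -> ans = 45

Answer: {'name': 24, 'b': 84}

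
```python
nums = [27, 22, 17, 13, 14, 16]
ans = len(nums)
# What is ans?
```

Answer: 6

Derivation:
Trace (tracking ans):
nums = [27, 22, 17, 13, 14, 16]  # -> nums = [27, 22, 17, 13, 14, 16]
ans = len(nums)  # -> ans = 6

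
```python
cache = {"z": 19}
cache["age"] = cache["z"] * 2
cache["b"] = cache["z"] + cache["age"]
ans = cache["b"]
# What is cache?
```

Answer: {'z': 19, 'age': 38, 'b': 57}

Derivation:
Trace (tracking cache):
cache = {'z': 19}  # -> cache = {'z': 19}
cache['age'] = cache['z'] * 2  # -> cache = {'z': 19, 'age': 38}
cache['b'] = cache['z'] + cache['age']  # -> cache = {'z': 19, 'age': 38, 'b': 57}
ans = cache['b']  # -> ans = 57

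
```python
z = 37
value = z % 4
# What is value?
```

Answer: 1

Derivation:
Trace (tracking value):
z = 37  # -> z = 37
value = z % 4  # -> value = 1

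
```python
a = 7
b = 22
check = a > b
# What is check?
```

Answer: False

Derivation:
Trace (tracking check):
a = 7  # -> a = 7
b = 22  # -> b = 22
check = a > b  # -> check = False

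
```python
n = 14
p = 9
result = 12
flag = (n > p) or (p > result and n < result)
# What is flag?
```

Trace (tracking flag):
n = 14  # -> n = 14
p = 9  # -> p = 9
result = 12  # -> result = 12
flag = n > p or (p > result and n < result)  # -> flag = True

Answer: True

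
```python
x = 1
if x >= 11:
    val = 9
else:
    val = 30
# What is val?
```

Answer: 30

Derivation:
Trace (tracking val):
x = 1  # -> x = 1
if x >= 11:  # condition is False
else:
    val = 30  # -> val = 30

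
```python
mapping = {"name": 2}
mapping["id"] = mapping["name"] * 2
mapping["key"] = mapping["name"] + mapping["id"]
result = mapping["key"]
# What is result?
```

Answer: 6

Derivation:
Trace (tracking result):
mapping = {'name': 2}  # -> mapping = {'name': 2}
mapping['id'] = mapping['name'] * 2  # -> mapping = {'name': 2, 'id': 4}
mapping['key'] = mapping['name'] + mapping['id']  # -> mapping = {'name': 2, 'id': 4, 'key': 6}
result = mapping['key']  # -> result = 6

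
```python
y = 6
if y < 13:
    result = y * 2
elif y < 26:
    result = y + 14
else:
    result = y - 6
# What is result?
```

Trace (tracking result):
y = 6  # -> y = 6
if y < 13:  # condition is True
    result = y * 2  # -> result = 12

Answer: 12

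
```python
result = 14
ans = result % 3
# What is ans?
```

Answer: 2

Derivation:
Trace (tracking ans):
result = 14  # -> result = 14
ans = result % 3  # -> ans = 2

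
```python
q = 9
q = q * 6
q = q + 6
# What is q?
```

Answer: 60

Derivation:
Trace (tracking q):
q = 9  # -> q = 9
q = q * 6  # -> q = 54
q = q + 6  # -> q = 60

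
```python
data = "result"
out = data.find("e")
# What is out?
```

Answer: 1

Derivation:
Trace (tracking out):
data = 'result'  # -> data = 'result'
out = data.find('e')  # -> out = 1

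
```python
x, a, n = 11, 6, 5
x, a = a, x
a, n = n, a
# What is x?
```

Answer: 6

Derivation:
Trace (tracking x):
x, a, n = (11, 6, 5)  # -> x = 11, a = 6, n = 5
x, a = (a, x)  # -> x = 6, a = 11
a, n = (n, a)  # -> a = 5, n = 11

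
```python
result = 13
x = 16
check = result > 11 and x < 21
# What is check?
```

Answer: True

Derivation:
Trace (tracking check):
result = 13  # -> result = 13
x = 16  # -> x = 16
check = result > 11 and x < 21  # -> check = True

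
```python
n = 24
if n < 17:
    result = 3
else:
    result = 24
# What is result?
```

Answer: 24

Derivation:
Trace (tracking result):
n = 24  # -> n = 24
if n < 17:  # condition is False
else:
    result = 24  # -> result = 24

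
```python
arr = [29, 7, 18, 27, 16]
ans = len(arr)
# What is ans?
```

Answer: 5

Derivation:
Trace (tracking ans):
arr = [29, 7, 18, 27, 16]  # -> arr = [29, 7, 18, 27, 16]
ans = len(arr)  # -> ans = 5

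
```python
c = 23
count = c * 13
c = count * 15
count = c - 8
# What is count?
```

Answer: 4477

Derivation:
Trace (tracking count):
c = 23  # -> c = 23
count = c * 13  # -> count = 299
c = count * 15  # -> c = 4485
count = c - 8  # -> count = 4477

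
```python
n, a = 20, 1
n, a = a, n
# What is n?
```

Trace (tracking n):
n, a = (20, 1)  # -> n = 20, a = 1
n, a = (a, n)  # -> n = 1, a = 20

Answer: 1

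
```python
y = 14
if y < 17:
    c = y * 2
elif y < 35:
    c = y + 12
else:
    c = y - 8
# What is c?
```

Answer: 28

Derivation:
Trace (tracking c):
y = 14  # -> y = 14
if y < 17:  # condition is True
    c = y * 2  # -> c = 28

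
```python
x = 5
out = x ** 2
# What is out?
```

Answer: 25

Derivation:
Trace (tracking out):
x = 5  # -> x = 5
out = x ** 2  # -> out = 25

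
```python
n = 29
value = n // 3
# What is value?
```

Trace (tracking value):
n = 29  # -> n = 29
value = n // 3  # -> value = 9

Answer: 9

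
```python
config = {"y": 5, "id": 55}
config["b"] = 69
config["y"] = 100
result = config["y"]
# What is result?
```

Answer: 100

Derivation:
Trace (tracking result):
config = {'y': 5, 'id': 55}  # -> config = {'y': 5, 'id': 55}
config['b'] = 69  # -> config = {'y': 5, 'id': 55, 'b': 69}
config['y'] = 100  # -> config = {'y': 100, 'id': 55, 'b': 69}
result = config['y']  # -> result = 100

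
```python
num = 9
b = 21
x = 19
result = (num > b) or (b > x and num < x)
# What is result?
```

Trace (tracking result):
num = 9  # -> num = 9
b = 21  # -> b = 21
x = 19  # -> x = 19
result = num > b or (b > x and num < x)  # -> result = True

Answer: True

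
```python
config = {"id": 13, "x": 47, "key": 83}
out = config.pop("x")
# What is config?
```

Answer: {'id': 13, 'key': 83}

Derivation:
Trace (tracking config):
config = {'id': 13, 'x': 47, 'key': 83}  # -> config = {'id': 13, 'x': 47, 'key': 83}
out = config.pop('x')  # -> out = 47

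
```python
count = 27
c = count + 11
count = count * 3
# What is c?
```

Answer: 38

Derivation:
Trace (tracking c):
count = 27  # -> count = 27
c = count + 11  # -> c = 38
count = count * 3  # -> count = 81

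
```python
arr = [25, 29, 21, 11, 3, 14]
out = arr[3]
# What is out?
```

Answer: 11

Derivation:
Trace (tracking out):
arr = [25, 29, 21, 11, 3, 14]  # -> arr = [25, 29, 21, 11, 3, 14]
out = arr[3]  # -> out = 11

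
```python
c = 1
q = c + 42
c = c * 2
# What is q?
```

Trace (tracking q):
c = 1  # -> c = 1
q = c + 42  # -> q = 43
c = c * 2  # -> c = 2

Answer: 43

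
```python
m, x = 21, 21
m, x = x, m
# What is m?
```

Answer: 21

Derivation:
Trace (tracking m):
m, x = (21, 21)  # -> m = 21, x = 21
m, x = (x, m)  # -> m = 21, x = 21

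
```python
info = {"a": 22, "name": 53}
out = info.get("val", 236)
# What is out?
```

Answer: 236

Derivation:
Trace (tracking out):
info = {'a': 22, 'name': 53}  # -> info = {'a': 22, 'name': 53}
out = info.get('val', 236)  # -> out = 236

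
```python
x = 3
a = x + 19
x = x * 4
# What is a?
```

Answer: 22

Derivation:
Trace (tracking a):
x = 3  # -> x = 3
a = x + 19  # -> a = 22
x = x * 4  # -> x = 12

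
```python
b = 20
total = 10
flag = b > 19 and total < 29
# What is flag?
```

Trace (tracking flag):
b = 20  # -> b = 20
total = 10  # -> total = 10
flag = b > 19 and total < 29  # -> flag = True

Answer: True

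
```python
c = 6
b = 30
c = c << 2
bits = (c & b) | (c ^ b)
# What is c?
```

Answer: 24

Derivation:
Trace (tracking c):
c = 6  # -> c = 6
b = 30  # -> b = 30
c = c << 2  # -> c = 24
bits = c & b | c ^ b  # -> bits = 30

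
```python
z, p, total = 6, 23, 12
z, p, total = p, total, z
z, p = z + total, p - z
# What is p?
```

Answer: -11

Derivation:
Trace (tracking p):
z, p, total = (6, 23, 12)  # -> z = 6, p = 23, total = 12
z, p, total = (p, total, z)  # -> z = 23, p = 12, total = 6
z, p = (z + total, p - z)  # -> z = 29, p = -11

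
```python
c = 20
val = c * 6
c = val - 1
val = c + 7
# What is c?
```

Trace (tracking c):
c = 20  # -> c = 20
val = c * 6  # -> val = 120
c = val - 1  # -> c = 119
val = c + 7  # -> val = 126

Answer: 119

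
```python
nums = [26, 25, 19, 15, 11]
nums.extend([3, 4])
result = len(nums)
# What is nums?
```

Trace (tracking nums):
nums = [26, 25, 19, 15, 11]  # -> nums = [26, 25, 19, 15, 11]
nums.extend([3, 4])  # -> nums = [26, 25, 19, 15, 11, 3, 4]
result = len(nums)  # -> result = 7

Answer: [26, 25, 19, 15, 11, 3, 4]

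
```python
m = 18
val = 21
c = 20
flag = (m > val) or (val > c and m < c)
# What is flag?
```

Trace (tracking flag):
m = 18  # -> m = 18
val = 21  # -> val = 21
c = 20  # -> c = 20
flag = m > val or (val > c and m < c)  # -> flag = True

Answer: True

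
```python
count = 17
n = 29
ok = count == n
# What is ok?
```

Answer: False

Derivation:
Trace (tracking ok):
count = 17  # -> count = 17
n = 29  # -> n = 29
ok = count == n  # -> ok = False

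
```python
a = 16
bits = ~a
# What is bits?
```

Answer: -17

Derivation:
Trace (tracking bits):
a = 16  # -> a = 16
bits = ~a  # -> bits = -17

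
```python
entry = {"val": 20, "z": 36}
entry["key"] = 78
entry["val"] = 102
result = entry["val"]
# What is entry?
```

Answer: {'val': 102, 'z': 36, 'key': 78}

Derivation:
Trace (tracking entry):
entry = {'val': 20, 'z': 36}  # -> entry = {'val': 20, 'z': 36}
entry['key'] = 78  # -> entry = {'val': 20, 'z': 36, 'key': 78}
entry['val'] = 102  # -> entry = {'val': 102, 'z': 36, 'key': 78}
result = entry['val']  # -> result = 102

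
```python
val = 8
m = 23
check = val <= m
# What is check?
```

Answer: True

Derivation:
Trace (tracking check):
val = 8  # -> val = 8
m = 23  # -> m = 23
check = val <= m  # -> check = True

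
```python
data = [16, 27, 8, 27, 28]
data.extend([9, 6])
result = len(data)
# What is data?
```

Answer: [16, 27, 8, 27, 28, 9, 6]

Derivation:
Trace (tracking data):
data = [16, 27, 8, 27, 28]  # -> data = [16, 27, 8, 27, 28]
data.extend([9, 6])  # -> data = [16, 27, 8, 27, 28, 9, 6]
result = len(data)  # -> result = 7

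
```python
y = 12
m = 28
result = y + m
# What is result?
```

Trace (tracking result):
y = 12  # -> y = 12
m = 28  # -> m = 28
result = y + m  # -> result = 40

Answer: 40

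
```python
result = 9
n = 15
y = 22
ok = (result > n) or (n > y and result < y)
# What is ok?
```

Trace (tracking ok):
result = 9  # -> result = 9
n = 15  # -> n = 15
y = 22  # -> y = 22
ok = result > n or (n > y and result < y)  # -> ok = False

Answer: False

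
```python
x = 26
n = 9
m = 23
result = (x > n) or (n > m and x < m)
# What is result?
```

Answer: True

Derivation:
Trace (tracking result):
x = 26  # -> x = 26
n = 9  # -> n = 9
m = 23  # -> m = 23
result = x > n or (n > m and x < m)  # -> result = True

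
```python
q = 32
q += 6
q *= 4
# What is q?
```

Answer: 152

Derivation:
Trace (tracking q):
q = 32  # -> q = 32
q += 6  # -> q = 38
q *= 4  # -> q = 152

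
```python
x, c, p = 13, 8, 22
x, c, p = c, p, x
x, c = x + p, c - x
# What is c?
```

Trace (tracking c):
x, c, p = (13, 8, 22)  # -> x = 13, c = 8, p = 22
x, c, p = (c, p, x)  # -> x = 8, c = 22, p = 13
x, c = (x + p, c - x)  # -> x = 21, c = 14

Answer: 14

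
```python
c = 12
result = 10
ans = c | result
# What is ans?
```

Answer: 14

Derivation:
Trace (tracking ans):
c = 12  # -> c = 12
result = 10  # -> result = 10
ans = c | result  # -> ans = 14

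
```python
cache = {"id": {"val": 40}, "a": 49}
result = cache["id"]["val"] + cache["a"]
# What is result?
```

Answer: 89

Derivation:
Trace (tracking result):
cache = {'id': {'val': 40}, 'a': 49}  # -> cache = {'id': {'val': 40}, 'a': 49}
result = cache['id']['val'] + cache['a']  # -> result = 89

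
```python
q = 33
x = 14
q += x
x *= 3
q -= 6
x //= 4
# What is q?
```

Answer: 41

Derivation:
Trace (tracking q):
q = 33  # -> q = 33
x = 14  # -> x = 14
q += x  # -> q = 47
x *= 3  # -> x = 42
q -= 6  # -> q = 41
x //= 4  # -> x = 10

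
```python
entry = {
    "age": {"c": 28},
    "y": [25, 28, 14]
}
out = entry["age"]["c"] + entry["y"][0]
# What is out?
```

Trace (tracking out):
entry = {'age': {'c': 28}, 'y': [25, 28, 14]}  # -> entry = {'age': {'c': 28}, 'y': [25, 28, 14]}
out = entry['age']['c'] + entry['y'][0]  # -> out = 53

Answer: 53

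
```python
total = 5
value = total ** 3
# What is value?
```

Trace (tracking value):
total = 5  # -> total = 5
value = total ** 3  # -> value = 125

Answer: 125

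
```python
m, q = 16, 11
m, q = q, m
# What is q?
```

Trace (tracking q):
m, q = (16, 11)  # -> m = 16, q = 11
m, q = (q, m)  # -> m = 11, q = 16

Answer: 16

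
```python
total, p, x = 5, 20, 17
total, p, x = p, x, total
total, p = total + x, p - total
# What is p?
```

Trace (tracking p):
total, p, x = (5, 20, 17)  # -> total = 5, p = 20, x = 17
total, p, x = (p, x, total)  # -> total = 20, p = 17, x = 5
total, p = (total + x, p - total)  # -> total = 25, p = -3

Answer: -3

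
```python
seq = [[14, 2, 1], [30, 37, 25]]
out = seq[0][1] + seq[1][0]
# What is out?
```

Answer: 32

Derivation:
Trace (tracking out):
seq = [[14, 2, 1], [30, 37, 25]]  # -> seq = [[14, 2, 1], [30, 37, 25]]
out = seq[0][1] + seq[1][0]  # -> out = 32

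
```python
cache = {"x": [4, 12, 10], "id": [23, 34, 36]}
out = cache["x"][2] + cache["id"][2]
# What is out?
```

Trace (tracking out):
cache = {'x': [4, 12, 10], 'id': [23, 34, 36]}  # -> cache = {'x': [4, 12, 10], 'id': [23, 34, 36]}
out = cache['x'][2] + cache['id'][2]  # -> out = 46

Answer: 46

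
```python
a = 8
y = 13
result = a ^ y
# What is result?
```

Trace (tracking result):
a = 8  # -> a = 8
y = 13  # -> y = 13
result = a ^ y  # -> result = 5

Answer: 5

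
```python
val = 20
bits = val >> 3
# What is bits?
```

Answer: 2

Derivation:
Trace (tracking bits):
val = 20  # -> val = 20
bits = val >> 3  # -> bits = 2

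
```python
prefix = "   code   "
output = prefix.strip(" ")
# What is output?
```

Answer: 'code'

Derivation:
Trace (tracking output):
prefix = '   code   '  # -> prefix = '   code   '
output = prefix.strip(' ')  # -> output = 'code'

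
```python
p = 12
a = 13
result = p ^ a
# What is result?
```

Answer: 1

Derivation:
Trace (tracking result):
p = 12  # -> p = 12
a = 13  # -> a = 13
result = p ^ a  # -> result = 1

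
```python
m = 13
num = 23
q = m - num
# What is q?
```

Trace (tracking q):
m = 13  # -> m = 13
num = 23  # -> num = 23
q = m - num  # -> q = -10

Answer: -10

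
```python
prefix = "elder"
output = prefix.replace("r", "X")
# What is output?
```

Trace (tracking output):
prefix = 'elder'  # -> prefix = 'elder'
output = prefix.replace('r', 'X')  # -> output = 'eldeX'

Answer: 'eldeX'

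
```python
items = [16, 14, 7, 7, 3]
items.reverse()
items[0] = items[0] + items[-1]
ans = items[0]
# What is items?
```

Trace (tracking items):
items = [16, 14, 7, 7, 3]  # -> items = [16, 14, 7, 7, 3]
items.reverse()  # -> items = [3, 7, 7, 14, 16]
items[0] = items[0] + items[-1]  # -> items = [19, 7, 7, 14, 16]
ans = items[0]  # -> ans = 19

Answer: [19, 7, 7, 14, 16]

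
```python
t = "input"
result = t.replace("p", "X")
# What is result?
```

Answer: 'inXut'

Derivation:
Trace (tracking result):
t = 'input'  # -> t = 'input'
result = t.replace('p', 'X')  # -> result = 'inXut'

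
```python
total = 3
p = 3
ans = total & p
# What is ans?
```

Trace (tracking ans):
total = 3  # -> total = 3
p = 3  # -> p = 3
ans = total & p  # -> ans = 3

Answer: 3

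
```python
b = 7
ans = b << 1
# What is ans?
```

Answer: 14

Derivation:
Trace (tracking ans):
b = 7  # -> b = 7
ans = b << 1  # -> ans = 14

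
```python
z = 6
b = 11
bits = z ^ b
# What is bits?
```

Answer: 13

Derivation:
Trace (tracking bits):
z = 6  # -> z = 6
b = 11  # -> b = 11
bits = z ^ b  # -> bits = 13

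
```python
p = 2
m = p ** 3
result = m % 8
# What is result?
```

Trace (tracking result):
p = 2  # -> p = 2
m = p ** 3  # -> m = 8
result = m % 8  # -> result = 0

Answer: 0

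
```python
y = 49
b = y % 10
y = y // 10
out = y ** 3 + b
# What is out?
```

Answer: 73

Derivation:
Trace (tracking out):
y = 49  # -> y = 49
b = y % 10  # -> b = 9
y = y // 10  # -> y = 4
out = y ** 3 + b  # -> out = 73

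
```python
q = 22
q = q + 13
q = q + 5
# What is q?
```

Answer: 40

Derivation:
Trace (tracking q):
q = 22  # -> q = 22
q = q + 13  # -> q = 35
q = q + 5  # -> q = 40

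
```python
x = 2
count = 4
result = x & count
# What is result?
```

Trace (tracking result):
x = 2  # -> x = 2
count = 4  # -> count = 4
result = x & count  # -> result = 0

Answer: 0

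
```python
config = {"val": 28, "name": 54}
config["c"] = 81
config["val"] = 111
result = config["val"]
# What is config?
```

Answer: {'val': 111, 'name': 54, 'c': 81}

Derivation:
Trace (tracking config):
config = {'val': 28, 'name': 54}  # -> config = {'val': 28, 'name': 54}
config['c'] = 81  # -> config = {'val': 28, 'name': 54, 'c': 81}
config['val'] = 111  # -> config = {'val': 111, 'name': 54, 'c': 81}
result = config['val']  # -> result = 111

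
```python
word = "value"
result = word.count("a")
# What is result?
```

Answer: 1

Derivation:
Trace (tracking result):
word = 'value'  # -> word = 'value'
result = word.count('a')  # -> result = 1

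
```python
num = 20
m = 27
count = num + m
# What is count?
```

Answer: 47

Derivation:
Trace (tracking count):
num = 20  # -> num = 20
m = 27  # -> m = 27
count = num + m  # -> count = 47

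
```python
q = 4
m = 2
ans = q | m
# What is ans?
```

Answer: 6

Derivation:
Trace (tracking ans):
q = 4  # -> q = 4
m = 2  # -> m = 2
ans = q | m  # -> ans = 6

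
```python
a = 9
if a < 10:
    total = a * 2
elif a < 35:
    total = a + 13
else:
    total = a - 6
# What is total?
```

Answer: 18

Derivation:
Trace (tracking total):
a = 9  # -> a = 9
if a < 10:  # condition is True
    total = a * 2  # -> total = 18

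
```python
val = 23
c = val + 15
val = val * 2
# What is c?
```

Answer: 38

Derivation:
Trace (tracking c):
val = 23  # -> val = 23
c = val + 15  # -> c = 38
val = val * 2  # -> val = 46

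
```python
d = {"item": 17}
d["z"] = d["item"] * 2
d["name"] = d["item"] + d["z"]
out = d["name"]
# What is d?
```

Trace (tracking d):
d = {'item': 17}  # -> d = {'item': 17}
d['z'] = d['item'] * 2  # -> d = {'item': 17, 'z': 34}
d['name'] = d['item'] + d['z']  # -> d = {'item': 17, 'z': 34, 'name': 51}
out = d['name']  # -> out = 51

Answer: {'item': 17, 'z': 34, 'name': 51}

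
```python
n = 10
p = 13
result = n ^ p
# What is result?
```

Trace (tracking result):
n = 10  # -> n = 10
p = 13  # -> p = 13
result = n ^ p  # -> result = 7

Answer: 7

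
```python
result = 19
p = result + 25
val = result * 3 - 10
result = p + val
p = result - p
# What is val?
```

Answer: 47

Derivation:
Trace (tracking val):
result = 19  # -> result = 19
p = result + 25  # -> p = 44
val = result * 3 - 10  # -> val = 47
result = p + val  # -> result = 91
p = result - p  # -> p = 47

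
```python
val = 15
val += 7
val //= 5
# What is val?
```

Trace (tracking val):
val = 15  # -> val = 15
val += 7  # -> val = 22
val //= 5  # -> val = 4

Answer: 4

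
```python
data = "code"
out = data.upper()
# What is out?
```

Trace (tracking out):
data = 'code'  # -> data = 'code'
out = data.upper()  # -> out = 'CODE'

Answer: 'CODE'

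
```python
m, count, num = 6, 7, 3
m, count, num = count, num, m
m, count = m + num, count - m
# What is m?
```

Trace (tracking m):
m, count, num = (6, 7, 3)  # -> m = 6, count = 7, num = 3
m, count, num = (count, num, m)  # -> m = 7, count = 3, num = 6
m, count = (m + num, count - m)  # -> m = 13, count = -4

Answer: 13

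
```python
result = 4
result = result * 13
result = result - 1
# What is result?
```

Answer: 51

Derivation:
Trace (tracking result):
result = 4  # -> result = 4
result = result * 13  # -> result = 52
result = result - 1  # -> result = 51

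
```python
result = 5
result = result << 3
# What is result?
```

Answer: 40

Derivation:
Trace (tracking result):
result = 5  # -> result = 5
result = result << 3  # -> result = 40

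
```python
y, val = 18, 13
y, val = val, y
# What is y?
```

Answer: 13

Derivation:
Trace (tracking y):
y, val = (18, 13)  # -> y = 18, val = 13
y, val = (val, y)  # -> y = 13, val = 18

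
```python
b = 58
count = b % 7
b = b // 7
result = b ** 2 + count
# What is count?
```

Answer: 2

Derivation:
Trace (tracking count):
b = 58  # -> b = 58
count = b % 7  # -> count = 2
b = b // 7  # -> b = 8
result = b ** 2 + count  # -> result = 66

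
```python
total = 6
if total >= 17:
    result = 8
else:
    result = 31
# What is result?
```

Trace (tracking result):
total = 6  # -> total = 6
if total >= 17:  # condition is False
else:
    result = 31  # -> result = 31

Answer: 31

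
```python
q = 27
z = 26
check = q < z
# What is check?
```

Answer: False

Derivation:
Trace (tracking check):
q = 27  # -> q = 27
z = 26  # -> z = 26
check = q < z  # -> check = False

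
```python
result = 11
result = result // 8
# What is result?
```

Trace (tracking result):
result = 11  # -> result = 11
result = result // 8  # -> result = 1

Answer: 1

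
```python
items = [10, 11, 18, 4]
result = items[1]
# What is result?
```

Answer: 11

Derivation:
Trace (tracking result):
items = [10, 11, 18, 4]  # -> items = [10, 11, 18, 4]
result = items[1]  # -> result = 11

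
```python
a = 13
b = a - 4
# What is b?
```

Trace (tracking b):
a = 13  # -> a = 13
b = a - 4  # -> b = 9

Answer: 9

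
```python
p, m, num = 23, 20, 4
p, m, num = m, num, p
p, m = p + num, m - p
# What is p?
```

Trace (tracking p):
p, m, num = (23, 20, 4)  # -> p = 23, m = 20, num = 4
p, m, num = (m, num, p)  # -> p = 20, m = 4, num = 23
p, m = (p + num, m - p)  # -> p = 43, m = -16

Answer: 43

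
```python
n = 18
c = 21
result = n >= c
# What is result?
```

Trace (tracking result):
n = 18  # -> n = 18
c = 21  # -> c = 21
result = n >= c  # -> result = False

Answer: False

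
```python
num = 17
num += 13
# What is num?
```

Answer: 30

Derivation:
Trace (tracking num):
num = 17  # -> num = 17
num += 13  # -> num = 30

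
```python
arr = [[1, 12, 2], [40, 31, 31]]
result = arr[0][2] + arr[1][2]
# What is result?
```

Trace (tracking result):
arr = [[1, 12, 2], [40, 31, 31]]  # -> arr = [[1, 12, 2], [40, 31, 31]]
result = arr[0][2] + arr[1][2]  # -> result = 33

Answer: 33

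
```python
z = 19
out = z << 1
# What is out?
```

Trace (tracking out):
z = 19  # -> z = 19
out = z << 1  # -> out = 38

Answer: 38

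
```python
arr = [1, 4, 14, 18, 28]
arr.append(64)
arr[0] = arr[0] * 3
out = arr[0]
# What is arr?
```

Trace (tracking arr):
arr = [1, 4, 14, 18, 28]  # -> arr = [1, 4, 14, 18, 28]
arr.append(64)  # -> arr = [1, 4, 14, 18, 28, 64]
arr[0] = arr[0] * 3  # -> arr = [3, 4, 14, 18, 28, 64]
out = arr[0]  # -> out = 3

Answer: [3, 4, 14, 18, 28, 64]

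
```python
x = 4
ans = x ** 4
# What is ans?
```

Answer: 256

Derivation:
Trace (tracking ans):
x = 4  # -> x = 4
ans = x ** 4  # -> ans = 256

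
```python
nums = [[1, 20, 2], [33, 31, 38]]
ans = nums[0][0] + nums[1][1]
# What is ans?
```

Answer: 32

Derivation:
Trace (tracking ans):
nums = [[1, 20, 2], [33, 31, 38]]  # -> nums = [[1, 20, 2], [33, 31, 38]]
ans = nums[0][0] + nums[1][1]  # -> ans = 32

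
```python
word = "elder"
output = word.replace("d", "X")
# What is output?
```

Answer: 'elXer'

Derivation:
Trace (tracking output):
word = 'elder'  # -> word = 'elder'
output = word.replace('d', 'X')  # -> output = 'elXer'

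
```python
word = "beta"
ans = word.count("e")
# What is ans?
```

Answer: 1

Derivation:
Trace (tracking ans):
word = 'beta'  # -> word = 'beta'
ans = word.count('e')  # -> ans = 1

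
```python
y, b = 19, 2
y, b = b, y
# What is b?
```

Trace (tracking b):
y, b = (19, 2)  # -> y = 19, b = 2
y, b = (b, y)  # -> y = 2, b = 19

Answer: 19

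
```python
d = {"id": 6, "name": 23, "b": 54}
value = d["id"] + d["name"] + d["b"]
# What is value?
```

Answer: 83

Derivation:
Trace (tracking value):
d = {'id': 6, 'name': 23, 'b': 54}  # -> d = {'id': 6, 'name': 23, 'b': 54}
value = d['id'] + d['name'] + d['b']  # -> value = 83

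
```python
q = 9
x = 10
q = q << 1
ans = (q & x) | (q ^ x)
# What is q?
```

Trace (tracking q):
q = 9  # -> q = 9
x = 10  # -> x = 10
q = q << 1  # -> q = 18
ans = q & x | q ^ x  # -> ans = 26

Answer: 18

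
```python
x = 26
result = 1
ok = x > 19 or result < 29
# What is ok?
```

Trace (tracking ok):
x = 26  # -> x = 26
result = 1  # -> result = 1
ok = x > 19 or result < 29  # -> ok = True

Answer: True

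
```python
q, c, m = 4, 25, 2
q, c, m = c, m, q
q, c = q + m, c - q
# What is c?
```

Trace (tracking c):
q, c, m = (4, 25, 2)  # -> q = 4, c = 25, m = 2
q, c, m = (c, m, q)  # -> q = 25, c = 2, m = 4
q, c = (q + m, c - q)  # -> q = 29, c = -23

Answer: -23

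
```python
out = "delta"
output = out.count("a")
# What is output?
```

Answer: 1

Derivation:
Trace (tracking output):
out = 'delta'  # -> out = 'delta'
output = out.count('a')  # -> output = 1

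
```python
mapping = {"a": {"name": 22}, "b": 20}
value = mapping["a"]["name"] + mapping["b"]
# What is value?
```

Trace (tracking value):
mapping = {'a': {'name': 22}, 'b': 20}  # -> mapping = {'a': {'name': 22}, 'b': 20}
value = mapping['a']['name'] + mapping['b']  # -> value = 42

Answer: 42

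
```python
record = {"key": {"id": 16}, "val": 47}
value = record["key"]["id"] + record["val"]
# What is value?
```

Trace (tracking value):
record = {'key': {'id': 16}, 'val': 47}  # -> record = {'key': {'id': 16}, 'val': 47}
value = record['key']['id'] + record['val']  # -> value = 63

Answer: 63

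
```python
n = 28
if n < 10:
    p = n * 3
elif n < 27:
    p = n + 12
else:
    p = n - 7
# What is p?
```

Answer: 21

Derivation:
Trace (tracking p):
n = 28  # -> n = 28
if n < 10:  # condition is False
elif n < 27:  # condition is False
else:
    p = n - 7  # -> p = 21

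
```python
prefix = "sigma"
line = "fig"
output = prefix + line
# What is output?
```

Answer: 'sigmafig'

Derivation:
Trace (tracking output):
prefix = 'sigma'  # -> prefix = 'sigma'
line = 'fig'  # -> line = 'fig'
output = prefix + line  # -> output = 'sigmafig'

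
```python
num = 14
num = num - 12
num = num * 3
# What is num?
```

Trace (tracking num):
num = 14  # -> num = 14
num = num - 12  # -> num = 2
num = num * 3  # -> num = 6

Answer: 6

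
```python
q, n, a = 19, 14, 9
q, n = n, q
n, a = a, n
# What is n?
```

Trace (tracking n):
q, n, a = (19, 14, 9)  # -> q = 19, n = 14, a = 9
q, n = (n, q)  # -> q = 14, n = 19
n, a = (a, n)  # -> n = 9, a = 19

Answer: 9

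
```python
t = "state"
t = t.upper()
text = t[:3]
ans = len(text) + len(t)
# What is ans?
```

Trace (tracking ans):
t = 'state'  # -> t = 'state'
t = t.upper()  # -> t = 'STATE'
text = t[:3]  # -> text = 'STA'
ans = len(text) + len(t)  # -> ans = 8

Answer: 8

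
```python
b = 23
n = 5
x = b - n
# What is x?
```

Answer: 18

Derivation:
Trace (tracking x):
b = 23  # -> b = 23
n = 5  # -> n = 5
x = b - n  # -> x = 18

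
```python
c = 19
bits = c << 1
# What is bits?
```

Trace (tracking bits):
c = 19  # -> c = 19
bits = c << 1  # -> bits = 38

Answer: 38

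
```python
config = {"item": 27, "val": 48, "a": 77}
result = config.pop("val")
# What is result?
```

Answer: 48

Derivation:
Trace (tracking result):
config = {'item': 27, 'val': 48, 'a': 77}  # -> config = {'item': 27, 'val': 48, 'a': 77}
result = config.pop('val')  # -> result = 48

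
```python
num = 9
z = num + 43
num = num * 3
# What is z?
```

Trace (tracking z):
num = 9  # -> num = 9
z = num + 43  # -> z = 52
num = num * 3  # -> num = 27

Answer: 52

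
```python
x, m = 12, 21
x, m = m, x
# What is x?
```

Answer: 21

Derivation:
Trace (tracking x):
x, m = (12, 21)  # -> x = 12, m = 21
x, m = (m, x)  # -> x = 21, m = 12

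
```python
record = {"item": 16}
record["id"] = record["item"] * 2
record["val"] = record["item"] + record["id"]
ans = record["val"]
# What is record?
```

Answer: {'item': 16, 'id': 32, 'val': 48}

Derivation:
Trace (tracking record):
record = {'item': 16}  # -> record = {'item': 16}
record['id'] = record['item'] * 2  # -> record = {'item': 16, 'id': 32}
record['val'] = record['item'] + record['id']  # -> record = {'item': 16, 'id': 32, 'val': 48}
ans = record['val']  # -> ans = 48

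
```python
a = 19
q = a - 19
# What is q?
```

Answer: 0

Derivation:
Trace (tracking q):
a = 19  # -> a = 19
q = a - 19  # -> q = 0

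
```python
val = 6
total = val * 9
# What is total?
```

Answer: 54

Derivation:
Trace (tracking total):
val = 6  # -> val = 6
total = val * 9  # -> total = 54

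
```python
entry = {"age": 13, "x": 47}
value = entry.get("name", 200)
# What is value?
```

Answer: 200

Derivation:
Trace (tracking value):
entry = {'age': 13, 'x': 47}  # -> entry = {'age': 13, 'x': 47}
value = entry.get('name', 200)  # -> value = 200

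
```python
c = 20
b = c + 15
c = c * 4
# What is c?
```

Trace (tracking c):
c = 20  # -> c = 20
b = c + 15  # -> b = 35
c = c * 4  # -> c = 80

Answer: 80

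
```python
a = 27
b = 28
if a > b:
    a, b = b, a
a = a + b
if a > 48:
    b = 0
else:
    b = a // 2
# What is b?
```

Answer: 0

Derivation:
Trace (tracking b):
a = 27  # -> a = 27
b = 28  # -> b = 28
if a > b:  # condition is False
a = a + b  # -> a = 55
if a > 48:  # condition is True
    b = 0  # -> b = 0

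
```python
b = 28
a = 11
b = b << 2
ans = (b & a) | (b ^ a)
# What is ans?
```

Answer: 123

Derivation:
Trace (tracking ans):
b = 28  # -> b = 28
a = 11  # -> a = 11
b = b << 2  # -> b = 112
ans = b & a | b ^ a  # -> ans = 123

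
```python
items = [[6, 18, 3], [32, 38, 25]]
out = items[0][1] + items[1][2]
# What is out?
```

Trace (tracking out):
items = [[6, 18, 3], [32, 38, 25]]  # -> items = [[6, 18, 3], [32, 38, 25]]
out = items[0][1] + items[1][2]  # -> out = 43

Answer: 43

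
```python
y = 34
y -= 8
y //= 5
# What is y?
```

Answer: 5

Derivation:
Trace (tracking y):
y = 34  # -> y = 34
y -= 8  # -> y = 26
y //= 5  # -> y = 5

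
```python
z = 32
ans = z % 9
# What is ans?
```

Trace (tracking ans):
z = 32  # -> z = 32
ans = z % 9  # -> ans = 5

Answer: 5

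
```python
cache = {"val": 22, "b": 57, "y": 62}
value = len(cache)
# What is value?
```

Answer: 3

Derivation:
Trace (tracking value):
cache = {'val': 22, 'b': 57, 'y': 62}  # -> cache = {'val': 22, 'b': 57, 'y': 62}
value = len(cache)  # -> value = 3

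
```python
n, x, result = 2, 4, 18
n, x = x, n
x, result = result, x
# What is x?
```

Trace (tracking x):
n, x, result = (2, 4, 18)  # -> n = 2, x = 4, result = 18
n, x = (x, n)  # -> n = 4, x = 2
x, result = (result, x)  # -> x = 18, result = 2

Answer: 18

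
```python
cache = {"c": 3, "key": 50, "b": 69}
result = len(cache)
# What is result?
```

Answer: 3

Derivation:
Trace (tracking result):
cache = {'c': 3, 'key': 50, 'b': 69}  # -> cache = {'c': 3, 'key': 50, 'b': 69}
result = len(cache)  # -> result = 3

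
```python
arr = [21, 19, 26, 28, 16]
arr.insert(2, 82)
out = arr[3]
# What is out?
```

Answer: 26

Derivation:
Trace (tracking out):
arr = [21, 19, 26, 28, 16]  # -> arr = [21, 19, 26, 28, 16]
arr.insert(2, 82)  # -> arr = [21, 19, 82, 26, 28, 16]
out = arr[3]  # -> out = 26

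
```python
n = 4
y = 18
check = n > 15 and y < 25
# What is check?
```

Trace (tracking check):
n = 4  # -> n = 4
y = 18  # -> y = 18
check = n > 15 and y < 25  # -> check = False

Answer: False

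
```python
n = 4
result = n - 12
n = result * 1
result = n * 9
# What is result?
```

Trace (tracking result):
n = 4  # -> n = 4
result = n - 12  # -> result = -8
n = result * 1  # -> n = -8
result = n * 9  # -> result = -72

Answer: -72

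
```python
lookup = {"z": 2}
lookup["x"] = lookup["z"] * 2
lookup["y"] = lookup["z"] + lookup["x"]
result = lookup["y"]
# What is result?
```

Trace (tracking result):
lookup = {'z': 2}  # -> lookup = {'z': 2}
lookup['x'] = lookup['z'] * 2  # -> lookup = {'z': 2, 'x': 4}
lookup['y'] = lookup['z'] + lookup['x']  # -> lookup = {'z': 2, 'x': 4, 'y': 6}
result = lookup['y']  # -> result = 6

Answer: 6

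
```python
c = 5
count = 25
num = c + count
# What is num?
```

Trace (tracking num):
c = 5  # -> c = 5
count = 25  # -> count = 25
num = c + count  # -> num = 30

Answer: 30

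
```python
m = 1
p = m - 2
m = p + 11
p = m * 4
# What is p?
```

Answer: 40

Derivation:
Trace (tracking p):
m = 1  # -> m = 1
p = m - 2  # -> p = -1
m = p + 11  # -> m = 10
p = m * 4  # -> p = 40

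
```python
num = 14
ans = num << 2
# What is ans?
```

Answer: 56

Derivation:
Trace (tracking ans):
num = 14  # -> num = 14
ans = num << 2  # -> ans = 56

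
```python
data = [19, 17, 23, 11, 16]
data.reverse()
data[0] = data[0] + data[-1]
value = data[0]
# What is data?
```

Trace (tracking data):
data = [19, 17, 23, 11, 16]  # -> data = [19, 17, 23, 11, 16]
data.reverse()  # -> data = [16, 11, 23, 17, 19]
data[0] = data[0] + data[-1]  # -> data = [35, 11, 23, 17, 19]
value = data[0]  # -> value = 35

Answer: [35, 11, 23, 17, 19]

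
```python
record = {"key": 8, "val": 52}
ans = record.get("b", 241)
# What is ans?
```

Trace (tracking ans):
record = {'key': 8, 'val': 52}  # -> record = {'key': 8, 'val': 52}
ans = record.get('b', 241)  # -> ans = 241

Answer: 241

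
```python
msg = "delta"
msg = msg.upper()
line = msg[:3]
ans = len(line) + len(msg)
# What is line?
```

Trace (tracking line):
msg = 'delta'  # -> msg = 'delta'
msg = msg.upper()  # -> msg = 'DELTA'
line = msg[:3]  # -> line = 'DEL'
ans = len(line) + len(msg)  # -> ans = 8

Answer: 'DEL'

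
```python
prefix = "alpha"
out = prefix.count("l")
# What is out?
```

Trace (tracking out):
prefix = 'alpha'  # -> prefix = 'alpha'
out = prefix.count('l')  # -> out = 1

Answer: 1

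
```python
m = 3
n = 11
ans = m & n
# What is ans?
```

Answer: 3

Derivation:
Trace (tracking ans):
m = 3  # -> m = 3
n = 11  # -> n = 11
ans = m & n  # -> ans = 3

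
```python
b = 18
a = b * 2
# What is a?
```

Trace (tracking a):
b = 18  # -> b = 18
a = b * 2  # -> a = 36

Answer: 36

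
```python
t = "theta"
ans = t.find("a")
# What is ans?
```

Answer: 4

Derivation:
Trace (tracking ans):
t = 'theta'  # -> t = 'theta'
ans = t.find('a')  # -> ans = 4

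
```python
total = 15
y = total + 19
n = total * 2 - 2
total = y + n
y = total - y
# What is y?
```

Trace (tracking y):
total = 15  # -> total = 15
y = total + 19  # -> y = 34
n = total * 2 - 2  # -> n = 28
total = y + n  # -> total = 62
y = total - y  # -> y = 28

Answer: 28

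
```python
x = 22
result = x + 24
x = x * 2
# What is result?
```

Answer: 46

Derivation:
Trace (tracking result):
x = 22  # -> x = 22
result = x + 24  # -> result = 46
x = x * 2  # -> x = 44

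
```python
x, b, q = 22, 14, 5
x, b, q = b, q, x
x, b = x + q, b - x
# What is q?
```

Answer: 22

Derivation:
Trace (tracking q):
x, b, q = (22, 14, 5)  # -> x = 22, b = 14, q = 5
x, b, q = (b, q, x)  # -> x = 14, b = 5, q = 22
x, b = (x + q, b - x)  # -> x = 36, b = -9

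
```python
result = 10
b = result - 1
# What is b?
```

Trace (tracking b):
result = 10  # -> result = 10
b = result - 1  # -> b = 9

Answer: 9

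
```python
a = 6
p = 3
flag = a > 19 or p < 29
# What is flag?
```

Answer: True

Derivation:
Trace (tracking flag):
a = 6  # -> a = 6
p = 3  # -> p = 3
flag = a > 19 or p < 29  # -> flag = True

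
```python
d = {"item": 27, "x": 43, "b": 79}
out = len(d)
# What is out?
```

Answer: 3

Derivation:
Trace (tracking out):
d = {'item': 27, 'x': 43, 'b': 79}  # -> d = {'item': 27, 'x': 43, 'b': 79}
out = len(d)  # -> out = 3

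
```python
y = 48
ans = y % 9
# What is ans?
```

Trace (tracking ans):
y = 48  # -> y = 48
ans = y % 9  # -> ans = 3

Answer: 3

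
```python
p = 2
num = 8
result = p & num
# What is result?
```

Answer: 0

Derivation:
Trace (tracking result):
p = 2  # -> p = 2
num = 8  # -> num = 8
result = p & num  # -> result = 0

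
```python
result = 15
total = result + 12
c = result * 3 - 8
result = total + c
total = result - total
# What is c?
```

Trace (tracking c):
result = 15  # -> result = 15
total = result + 12  # -> total = 27
c = result * 3 - 8  # -> c = 37
result = total + c  # -> result = 64
total = result - total  # -> total = 37

Answer: 37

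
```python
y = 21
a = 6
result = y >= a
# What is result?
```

Trace (tracking result):
y = 21  # -> y = 21
a = 6  # -> a = 6
result = y >= a  # -> result = True

Answer: True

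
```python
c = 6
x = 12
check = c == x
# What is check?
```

Trace (tracking check):
c = 6  # -> c = 6
x = 12  # -> x = 12
check = c == x  # -> check = False

Answer: False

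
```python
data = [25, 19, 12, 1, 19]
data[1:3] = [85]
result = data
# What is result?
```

Trace (tracking result):
data = [25, 19, 12, 1, 19]  # -> data = [25, 19, 12, 1, 19]
data[1:3] = [85]  # -> data = [25, 85, 1, 19]
result = data  # -> result = [25, 85, 1, 19]

Answer: [25, 85, 1, 19]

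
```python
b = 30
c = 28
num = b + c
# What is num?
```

Trace (tracking num):
b = 30  # -> b = 30
c = 28  # -> c = 28
num = b + c  # -> num = 58

Answer: 58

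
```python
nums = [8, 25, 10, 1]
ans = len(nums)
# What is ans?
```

Trace (tracking ans):
nums = [8, 25, 10, 1]  # -> nums = [8, 25, 10, 1]
ans = len(nums)  # -> ans = 4

Answer: 4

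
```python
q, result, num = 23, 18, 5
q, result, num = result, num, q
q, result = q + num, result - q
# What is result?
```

Trace (tracking result):
q, result, num = (23, 18, 5)  # -> q = 23, result = 18, num = 5
q, result, num = (result, num, q)  # -> q = 18, result = 5, num = 23
q, result = (q + num, result - q)  # -> q = 41, result = -13

Answer: -13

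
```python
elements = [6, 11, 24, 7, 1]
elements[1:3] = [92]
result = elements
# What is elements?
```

Answer: [6, 92, 7, 1]

Derivation:
Trace (tracking elements):
elements = [6, 11, 24, 7, 1]  # -> elements = [6, 11, 24, 7, 1]
elements[1:3] = [92]  # -> elements = [6, 92, 7, 1]
result = elements  # -> result = [6, 92, 7, 1]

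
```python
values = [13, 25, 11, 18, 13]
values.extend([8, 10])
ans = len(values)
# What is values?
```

Answer: [13, 25, 11, 18, 13, 8, 10]

Derivation:
Trace (tracking values):
values = [13, 25, 11, 18, 13]  # -> values = [13, 25, 11, 18, 13]
values.extend([8, 10])  # -> values = [13, 25, 11, 18, 13, 8, 10]
ans = len(values)  # -> ans = 7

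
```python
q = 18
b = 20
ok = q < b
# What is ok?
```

Answer: True

Derivation:
Trace (tracking ok):
q = 18  # -> q = 18
b = 20  # -> b = 20
ok = q < b  # -> ok = True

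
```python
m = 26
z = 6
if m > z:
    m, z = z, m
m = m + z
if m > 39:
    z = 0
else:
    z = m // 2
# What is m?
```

Answer: 32

Derivation:
Trace (tracking m):
m = 26  # -> m = 26
z = 6  # -> z = 6
if m > z:  # condition is True
    m, z = (z, m)  # -> m = 6, z = 26
m = m + z  # -> m = 32
if m > 39:  # condition is False
else:
    z = m // 2  # -> z = 16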